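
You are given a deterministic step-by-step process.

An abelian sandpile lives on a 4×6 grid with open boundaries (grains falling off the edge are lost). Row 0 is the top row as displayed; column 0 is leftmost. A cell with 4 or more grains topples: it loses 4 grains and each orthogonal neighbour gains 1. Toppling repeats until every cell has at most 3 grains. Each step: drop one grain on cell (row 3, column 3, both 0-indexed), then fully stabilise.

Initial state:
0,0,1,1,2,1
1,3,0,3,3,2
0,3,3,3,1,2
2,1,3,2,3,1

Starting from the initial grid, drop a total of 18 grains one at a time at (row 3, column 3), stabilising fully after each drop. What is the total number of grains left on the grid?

0) 0,0,1,1,2,1
1,3,0,3,3,2
0,3,3,3,1,2
2,1,3,2,3,1
1) 0,0,1,1,2,1
1,3,0,3,3,2
0,3,3,3,1,2
2,1,3,3,3,1
2) 0,1,1,2,3,1
2,0,3,1,1,3
1,1,2,3,0,3
2,3,1,3,1,2
3) 0,1,1,2,3,1
2,0,3,2,1,3
1,1,3,0,1,3
2,3,2,1,2,2
4) 0,1,1,2,3,1
2,0,3,2,1,3
1,1,3,0,1,3
2,3,2,2,2,2
5) 0,1,1,2,3,1
2,0,3,2,1,3
1,1,3,0,1,3
2,3,2,3,2,2
6) 0,1,1,2,3,1
2,0,3,2,1,3
1,1,3,1,1,3
2,3,3,0,3,2
7) 0,1,1,2,3,1
2,0,3,2,1,3
1,1,3,1,1,3
2,3,3,1,3,2
8) 0,1,1,2,3,1
2,0,3,2,1,3
1,1,3,1,1,3
2,3,3,2,3,2
9) 0,1,1,2,3,1
2,0,3,2,1,3
1,1,3,1,1,3
2,3,3,3,3,2
10) 0,1,2,2,3,1
2,1,0,3,1,3
1,3,1,3,2,3
3,0,2,2,0,3
11) 0,1,2,2,3,1
2,1,0,3,1,3
1,3,1,3,2,3
3,0,2,3,0,3
12) 0,1,2,3,3,1
2,1,1,0,2,3
1,3,2,1,3,3
3,0,3,1,1,3
13) 0,1,2,3,3,1
2,1,1,0,2,3
1,3,2,1,3,3
3,0,3,2,1,3
14) 0,1,2,3,3,1
2,1,1,0,2,3
1,3,2,1,3,3
3,0,3,3,1,3
15) 0,1,2,3,3,1
2,1,1,0,2,3
1,3,3,2,3,3
3,1,0,1,2,3
16) 0,1,2,3,3,1
2,1,1,0,2,3
1,3,3,2,3,3
3,1,0,2,2,3
17) 0,1,2,3,3,1
2,1,1,0,2,3
1,3,3,2,3,3
3,1,0,3,2,3
18) 0,1,2,3,3,1
2,1,1,0,2,3
1,3,3,3,3,3
3,1,1,0,3,3

46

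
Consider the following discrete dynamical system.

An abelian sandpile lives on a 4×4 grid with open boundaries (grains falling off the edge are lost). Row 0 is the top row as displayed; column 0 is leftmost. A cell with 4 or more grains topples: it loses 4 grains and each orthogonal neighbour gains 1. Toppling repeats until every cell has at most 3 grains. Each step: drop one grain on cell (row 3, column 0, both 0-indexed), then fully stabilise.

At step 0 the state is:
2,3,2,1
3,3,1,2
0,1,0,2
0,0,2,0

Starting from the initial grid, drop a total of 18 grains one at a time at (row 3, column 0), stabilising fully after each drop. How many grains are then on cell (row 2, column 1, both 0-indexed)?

k=0  2,3,2,1
3,3,1,2
0,1,0,2
0,0,2,0
k=1  2,3,2,1
3,3,1,2
0,1,0,2
1,0,2,0
k=2  2,3,2,1
3,3,1,2
0,1,0,2
2,0,2,0
k=3  2,3,2,1
3,3,1,2
0,1,0,2
3,0,2,0
k=4  2,3,2,1
3,3,1,2
1,1,0,2
0,1,2,0
k=5  2,3,2,1
3,3,1,2
1,1,0,2
1,1,2,0
k=6  2,3,2,1
3,3,1,2
1,1,0,2
2,1,2,0
k=7  2,3,2,1
3,3,1,2
1,1,0,2
3,1,2,0
k=8  2,3,2,1
3,3,1,2
2,1,0,2
0,2,2,0
k=9  2,3,2,1
3,3,1,2
2,1,0,2
1,2,2,0
k=10  2,3,2,1
3,3,1,2
2,1,0,2
2,2,2,0
k=11  2,3,2,1
3,3,1,2
2,1,0,2
3,2,2,0
k=12  2,3,2,1
3,3,1,2
3,1,0,2
0,3,2,0
k=13  2,3,2,1
3,3,1,2
3,1,0,2
1,3,2,0
k=14  2,3,2,1
3,3,1,2
3,1,0,2
2,3,2,0
k=15  2,3,2,1
3,3,1,2
3,1,0,2
3,3,2,0
k=16  0,1,3,1
2,2,2,2
2,0,1,2
2,1,3,0
k=17  0,1,3,1
2,2,2,2
2,0,1,2
3,1,3,0
k=18  0,1,3,1
2,2,2,2
3,0,1,2
0,2,3,0

0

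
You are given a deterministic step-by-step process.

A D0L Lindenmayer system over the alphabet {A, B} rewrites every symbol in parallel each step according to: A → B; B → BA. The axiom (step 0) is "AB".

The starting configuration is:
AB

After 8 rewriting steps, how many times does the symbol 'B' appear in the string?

55

t=0: AB
t=1: BBA
t=2: BABAB
t=3: BABBABBA
t=4: BABBABABBABAB
t=5: BABBABABBABBABABBABBA
t=6: BABBABABBABBABABBABABBABBABABBABAB
t=7: BABBABABBABBABABBABABBABBABABBABBABABBABABBABBABABBABBA
t=8: BABBABABBABBABABBABABBABBABABBABBABABBABABBABBABABBABABBABBABABBABBABABBABABBABBABABBABAB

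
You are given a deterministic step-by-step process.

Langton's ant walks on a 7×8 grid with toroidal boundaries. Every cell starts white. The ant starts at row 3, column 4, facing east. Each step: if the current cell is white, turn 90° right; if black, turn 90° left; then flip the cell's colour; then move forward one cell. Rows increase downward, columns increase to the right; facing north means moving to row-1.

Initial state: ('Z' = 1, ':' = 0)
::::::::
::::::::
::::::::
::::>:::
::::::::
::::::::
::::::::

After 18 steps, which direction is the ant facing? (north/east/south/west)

k=0  ::::::::
::::::::
::::::::
::::>:::
::::::::
::::::::
::::::::
k=1  ::::::::
::::::::
::::::::
::::Z:::
::::v:::
::::::::
::::::::
k=2  ::::::::
::::::::
::::::::
::::Z:::
:::<Z:::
::::::::
::::::::
k=3  ::::::::
::::::::
::::::::
:::^Z:::
:::ZZ:::
::::::::
::::::::
k=4  ::::::::
::::::::
::::::::
:::Z>:::
:::ZZ:::
::::::::
::::::::
k=5  ::::::::
::::::::
::::^:::
:::Z::::
:::ZZ:::
::::::::
::::::::
k=6  ::::::::
::::::::
::::Z>::
:::Z::::
:::ZZ:::
::::::::
::::::::
k=7  ::::::::
::::::::
::::ZZ::
:::Z:v::
:::ZZ:::
::::::::
::::::::
k=8  ::::::::
::::::::
::::ZZ::
:::Z<Z::
:::ZZ:::
::::::::
::::::::
k=9  ::::::::
::::::::
::::^Z::
:::ZZZ::
:::ZZ:::
::::::::
::::::::
k=10  ::::::::
::::::::
:::<:Z::
:::ZZZ::
:::ZZ:::
::::::::
::::::::
k=11  ::::::::
:::^::::
:::Z:Z::
:::ZZZ::
:::ZZ:::
::::::::
::::::::
k=12  ::::::::
:::Z>:::
:::Z:Z::
:::ZZZ::
:::ZZ:::
::::::::
::::::::
k=13  ::::::::
:::ZZ:::
:::ZvZ::
:::ZZZ::
:::ZZ:::
::::::::
::::::::
k=14  ::::::::
:::ZZ:::
:::<ZZ::
:::ZZZ::
:::ZZ:::
::::::::
::::::::
k=15  ::::::::
:::ZZ:::
::::ZZ::
:::vZZ::
:::ZZ:::
::::::::
::::::::
k=16  ::::::::
:::ZZ:::
::::ZZ::
::::>Z::
:::ZZ:::
::::::::
::::::::
k=17  ::::::::
:::ZZ:::
::::^Z::
:::::Z::
:::ZZ:::
::::::::
::::::::
k=18  ::::::::
:::ZZ:::
:::<:Z::
:::::Z::
:::ZZ:::
::::::::
::::::::

west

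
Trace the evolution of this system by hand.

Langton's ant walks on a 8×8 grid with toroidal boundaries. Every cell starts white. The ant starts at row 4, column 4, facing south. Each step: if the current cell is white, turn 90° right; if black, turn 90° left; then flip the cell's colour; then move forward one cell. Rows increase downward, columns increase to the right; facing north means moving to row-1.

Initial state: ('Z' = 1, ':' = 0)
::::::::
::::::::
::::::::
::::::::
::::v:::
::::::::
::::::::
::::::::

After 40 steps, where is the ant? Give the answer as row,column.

2,4

step 0: ::::::::
::::::::
::::::::
::::::::
::::v:::
::::::::
::::::::
::::::::
step 1: ::::::::
::::::::
::::::::
::::::::
:::<Z:::
::::::::
::::::::
::::::::
step 2: ::::::::
::::::::
::::::::
:::^::::
:::ZZ:::
::::::::
::::::::
::::::::
step 3: ::::::::
::::::::
::::::::
:::Z>:::
:::ZZ:::
::::::::
::::::::
::::::::
step 4: ::::::::
::::::::
::::::::
:::ZZ:::
:::Zv:::
::::::::
::::::::
::::::::
step 5: ::::::::
::::::::
::::::::
:::ZZ:::
:::Z:>::
::::::::
::::::::
::::::::
step 6: ::::::::
::::::::
::::::::
:::ZZ:::
:::Z:Z::
:::::v::
::::::::
::::::::
step 7: ::::::::
::::::::
::::::::
:::ZZ:::
:::Z:Z::
::::<Z::
::::::::
::::::::
step 8: ::::::::
::::::::
::::::::
:::ZZ:::
:::Z^Z::
::::ZZ::
::::::::
::::::::
step 9: ::::::::
::::::::
::::::::
:::ZZ:::
:::ZZ>::
::::ZZ::
::::::::
::::::::
step 10: ::::::::
::::::::
::::::::
:::ZZ^::
:::ZZ:::
::::ZZ::
::::::::
::::::::
step 11: ::::::::
::::::::
::::::::
:::ZZZ>:
:::ZZ:::
::::ZZ::
::::::::
::::::::
step 12: ::::::::
::::::::
::::::::
:::ZZZZ:
:::ZZ:v:
::::ZZ::
::::::::
::::::::
step 13: ::::::::
::::::::
::::::::
:::ZZZZ:
:::ZZ<Z:
::::ZZ::
::::::::
::::::::
step 14: ::::::::
::::::::
::::::::
:::ZZ^Z:
:::ZZZZ:
::::ZZ::
::::::::
::::::::
step 15: ::::::::
::::::::
::::::::
:::Z<:Z:
:::ZZZZ:
::::ZZ::
::::::::
::::::::
step 16: ::::::::
::::::::
::::::::
:::Z::Z:
:::ZvZZ:
::::ZZ::
::::::::
::::::::
step 17: ::::::::
::::::::
::::::::
:::Z::Z:
:::Z:>Z:
::::ZZ::
::::::::
::::::::
step 18: ::::::::
::::::::
::::::::
:::Z:^Z:
:::Z::Z:
::::ZZ::
::::::::
::::::::
step 19: ::::::::
::::::::
::::::::
:::Z:Z>:
:::Z::Z:
::::ZZ::
::::::::
::::::::
step 20: ::::::::
::::::::
::::::^:
:::Z:Z::
:::Z::Z:
::::ZZ::
::::::::
::::::::
step 21: ::::::::
::::::::
::::::Z>
:::Z:Z::
:::Z::Z:
::::ZZ::
::::::::
::::::::
step 22: ::::::::
::::::::
::::::ZZ
:::Z:Z:v
:::Z::Z:
::::ZZ::
::::::::
::::::::
step 23: ::::::::
::::::::
::::::ZZ
:::Z:Z<Z
:::Z::Z:
::::ZZ::
::::::::
::::::::
step 24: ::::::::
::::::::
::::::^Z
:::Z:ZZZ
:::Z::Z:
::::ZZ::
::::::::
::::::::
step 25: ::::::::
::::::::
:::::<:Z
:::Z:ZZZ
:::Z::Z:
::::ZZ::
::::::::
::::::::
step 26: ::::::::
:::::^::
:::::Z:Z
:::Z:ZZZ
:::Z::Z:
::::ZZ::
::::::::
::::::::
step 27: ::::::::
:::::Z>:
:::::Z:Z
:::Z:ZZZ
:::Z::Z:
::::ZZ::
::::::::
::::::::
step 28: ::::::::
:::::ZZ:
:::::ZvZ
:::Z:ZZZ
:::Z::Z:
::::ZZ::
::::::::
::::::::
step 29: ::::::::
:::::ZZ:
:::::<ZZ
:::Z:ZZZ
:::Z::Z:
::::ZZ::
::::::::
::::::::
step 30: ::::::::
:::::ZZ:
::::::ZZ
:::Z:vZZ
:::Z::Z:
::::ZZ::
::::::::
::::::::
step 31: ::::::::
:::::ZZ:
::::::ZZ
:::Z::>Z
:::Z::Z:
::::ZZ::
::::::::
::::::::
step 32: ::::::::
:::::ZZ:
::::::^Z
:::Z:::Z
:::Z::Z:
::::ZZ::
::::::::
::::::::
step 33: ::::::::
:::::ZZ:
:::::<:Z
:::Z:::Z
:::Z::Z:
::::ZZ::
::::::::
::::::::
step 34: ::::::::
:::::^Z:
:::::Z:Z
:::Z:::Z
:::Z::Z:
::::ZZ::
::::::::
::::::::
step 35: ::::::::
::::<:Z:
:::::Z:Z
:::Z:::Z
:::Z::Z:
::::ZZ::
::::::::
::::::::
step 36: ::::^:::
::::Z:Z:
:::::Z:Z
:::Z:::Z
:::Z::Z:
::::ZZ::
::::::::
::::::::
step 37: ::::Z>::
::::Z:Z:
:::::Z:Z
:::Z:::Z
:::Z::Z:
::::ZZ::
::::::::
::::::::
step 38: ::::ZZ::
::::ZvZ:
:::::Z:Z
:::Z:::Z
:::Z::Z:
::::ZZ::
::::::::
::::::::
step 39: ::::ZZ::
::::<ZZ:
:::::Z:Z
:::Z:::Z
:::Z::Z:
::::ZZ::
::::::::
::::::::
step 40: ::::ZZ::
:::::ZZ:
::::vZ:Z
:::Z:::Z
:::Z::Z:
::::ZZ::
::::::::
::::::::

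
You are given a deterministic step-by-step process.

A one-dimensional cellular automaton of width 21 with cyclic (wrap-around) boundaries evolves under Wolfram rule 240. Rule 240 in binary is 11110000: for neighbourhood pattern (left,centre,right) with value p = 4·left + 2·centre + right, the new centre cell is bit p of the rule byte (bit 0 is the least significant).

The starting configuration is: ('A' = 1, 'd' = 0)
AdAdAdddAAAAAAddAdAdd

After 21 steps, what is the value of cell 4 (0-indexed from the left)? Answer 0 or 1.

1

k=0  AdAdAdddAAAAAAddAdAdd
k=1  dAdAdAdddAAAAAAddAdAd
k=2  ddAdAdAdddAAAAAAddAdA
k=3  AddAdAdAdddAAAAAAddAd
k=4  dAddAdAdAdddAAAAAAddA
k=5  AdAddAdAdAdddAAAAAAdd
k=6  dAdAddAdAdAdddAAAAAAd
k=7  ddAdAddAdAdAdddAAAAAA
k=8  AddAdAddAdAdAdddAAAAA
k=9  AAddAdAddAdAdAdddAAAA
k=10  AAAddAdAddAdAdAdddAAA
k=11  AAAAddAdAddAdAdAdddAA
k=12  AAAAAddAdAddAdAdAdddA
k=13  AAAAAAddAdAddAdAdAddd
k=14  dAAAAAAddAdAddAdAdAdd
k=15  ddAAAAAAddAdAddAdAdAd
k=16  dddAAAAAAddAdAddAdAdA
k=17  AdddAAAAAAddAdAddAdAd
k=18  dAdddAAAAAAddAdAddAdA
k=19  AdAdddAAAAAAddAdAddAd
k=20  dAdAdddAAAAAAddAdAddA
k=21  AdAdAdddAAAAAAddAdAdd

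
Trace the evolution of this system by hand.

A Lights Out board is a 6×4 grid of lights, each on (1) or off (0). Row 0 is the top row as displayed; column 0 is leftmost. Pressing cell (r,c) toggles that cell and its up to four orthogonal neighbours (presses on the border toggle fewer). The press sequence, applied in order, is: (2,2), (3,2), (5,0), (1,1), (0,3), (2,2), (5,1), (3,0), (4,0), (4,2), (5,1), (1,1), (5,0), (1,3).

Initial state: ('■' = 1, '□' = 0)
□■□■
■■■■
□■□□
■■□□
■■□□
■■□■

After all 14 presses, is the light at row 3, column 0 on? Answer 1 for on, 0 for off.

1

[0] □■□■
■■■■
□■□□
■■□□
■■□□
■■□■
[1] □■□■
■■□■
□□■■
■■■□
■■□□
■■□■
[2] □■□■
■■□■
□□□■
■□□■
■■■□
■■□■
[3] □■□■
■■□■
□□□■
■□□■
□■■□
□□□■
[4] □□□■
□□■■
□■□■
■□□■
□■■□
□□□■
[5] □□■□
□□■□
□■□■
■□□■
□■■□
□□□■
[6] □□■□
□□□□
□□■□
■□■■
□■■□
□□□■
[7] □□■□
□□□□
□□■□
■□■■
□□■□
■■■■
[8] □□■□
□□□□
■□■□
□■■■
■□■□
■■■■
[9] □□■□
□□□□
■□■□
■■■■
□■■□
□■■■
[10] □□■□
□□□□
■□■□
■■□■
□□□■
□■□■
[11] □□■□
□□□□
■□■□
■■□■
□■□■
■□■■
[12] □■■□
■■■□
■■■□
■■□■
□■□■
■□■■
[13] □■■□
■■■□
■■■□
■■□■
■■□■
□■■■
[14] □■■■
■■□■
■■■■
■■□■
■■□■
□■■■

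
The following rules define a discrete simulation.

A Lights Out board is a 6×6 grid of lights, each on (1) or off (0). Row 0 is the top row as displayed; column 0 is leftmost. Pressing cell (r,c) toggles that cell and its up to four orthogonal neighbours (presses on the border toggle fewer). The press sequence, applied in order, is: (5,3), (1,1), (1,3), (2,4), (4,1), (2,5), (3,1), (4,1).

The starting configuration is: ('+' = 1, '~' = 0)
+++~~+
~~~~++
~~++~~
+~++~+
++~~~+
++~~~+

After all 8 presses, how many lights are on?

22

t=0: +++~~+
~~~~++
~~++~~
+~++~+
++~~~+
++~~~+
t=1: +++~~+
~~~~++
~~++~~
+~++~+
++~+~+
++++++
t=2: +~+~~+
+++~++
~+++~~
+~++~+
++~+~+
++++++
t=3: +~++~+
++~+~+
~++~~~
+~++~+
++~+~+
++++++
t=4: +~++~+
++~+++
~+++++
+~++++
++~+~+
++++++
t=5: +~++~+
++~+++
~+++++
++++++
~~++~+
+~++++
t=6: +~++~+
++~++~
~+++~~
+++++~
~~++~+
+~++++
t=7: +~++~+
++~++~
~~++~~
~~~++~
~+++~+
+~++++
t=8: +~++~+
++~++~
~~++~~
~+~++~
+~~+~+
++++++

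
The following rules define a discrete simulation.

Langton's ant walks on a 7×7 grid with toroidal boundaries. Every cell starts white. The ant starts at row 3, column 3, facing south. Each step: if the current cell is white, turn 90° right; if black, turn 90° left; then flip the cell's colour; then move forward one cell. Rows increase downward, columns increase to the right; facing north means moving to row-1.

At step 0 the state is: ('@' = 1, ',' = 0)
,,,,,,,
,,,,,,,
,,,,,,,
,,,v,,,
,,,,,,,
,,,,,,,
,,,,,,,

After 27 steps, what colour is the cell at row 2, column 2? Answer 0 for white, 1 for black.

k=0  ,,,,,,,
,,,,,,,
,,,,,,,
,,,v,,,
,,,,,,,
,,,,,,,
,,,,,,,
k=1  ,,,,,,,
,,,,,,,
,,,,,,,
,,<@,,,
,,,,,,,
,,,,,,,
,,,,,,,
k=2  ,,,,,,,
,,,,,,,
,,^,,,,
,,@@,,,
,,,,,,,
,,,,,,,
,,,,,,,
k=3  ,,,,,,,
,,,,,,,
,,@>,,,
,,@@,,,
,,,,,,,
,,,,,,,
,,,,,,,
k=4  ,,,,,,,
,,,,,,,
,,@@,,,
,,@v,,,
,,,,,,,
,,,,,,,
,,,,,,,
k=5  ,,,,,,,
,,,,,,,
,,@@,,,
,,@,>,,
,,,,,,,
,,,,,,,
,,,,,,,
k=6  ,,,,,,,
,,,,,,,
,,@@,,,
,,@,@,,
,,,,v,,
,,,,,,,
,,,,,,,
k=7  ,,,,,,,
,,,,,,,
,,@@,,,
,,@,@,,
,,,<@,,
,,,,,,,
,,,,,,,
k=8  ,,,,,,,
,,,,,,,
,,@@,,,
,,@^@,,
,,,@@,,
,,,,,,,
,,,,,,,
k=9  ,,,,,,,
,,,,,,,
,,@@,,,
,,@@>,,
,,,@@,,
,,,,,,,
,,,,,,,
k=10  ,,,,,,,
,,,,,,,
,,@@^,,
,,@@,,,
,,,@@,,
,,,,,,,
,,,,,,,
k=11  ,,,,,,,
,,,,,,,
,,@@@>,
,,@@,,,
,,,@@,,
,,,,,,,
,,,,,,,
k=12  ,,,,,,,
,,,,,,,
,,@@@@,
,,@@,v,
,,,@@,,
,,,,,,,
,,,,,,,
k=13  ,,,,,,,
,,,,,,,
,,@@@@,
,,@@<@,
,,,@@,,
,,,,,,,
,,,,,,,
k=14  ,,,,,,,
,,,,,,,
,,@@^@,
,,@@@@,
,,,@@,,
,,,,,,,
,,,,,,,
k=15  ,,,,,,,
,,,,,,,
,,@<,@,
,,@@@@,
,,,@@,,
,,,,,,,
,,,,,,,
k=16  ,,,,,,,
,,,,,,,
,,@,,@,
,,@v@@,
,,,@@,,
,,,,,,,
,,,,,,,
k=17  ,,,,,,,
,,,,,,,
,,@,,@,
,,@,>@,
,,,@@,,
,,,,,,,
,,,,,,,
k=18  ,,,,,,,
,,,,,,,
,,@,^@,
,,@,,@,
,,,@@,,
,,,,,,,
,,,,,,,
k=19  ,,,,,,,
,,,,,,,
,,@,@>,
,,@,,@,
,,,@@,,
,,,,,,,
,,,,,,,
k=20  ,,,,,,,
,,,,,^,
,,@,@,,
,,@,,@,
,,,@@,,
,,,,,,,
,,,,,,,
k=21  ,,,,,,,
,,,,,@>
,,@,@,,
,,@,,@,
,,,@@,,
,,,,,,,
,,,,,,,
k=22  ,,,,,,,
,,,,,@@
,,@,@,v
,,@,,@,
,,,@@,,
,,,,,,,
,,,,,,,
k=23  ,,,,,,,
,,,,,@@
,,@,@<@
,,@,,@,
,,,@@,,
,,,,,,,
,,,,,,,
k=24  ,,,,,,,
,,,,,^@
,,@,@@@
,,@,,@,
,,,@@,,
,,,,,,,
,,,,,,,
k=25  ,,,,,,,
,,,,<,@
,,@,@@@
,,@,,@,
,,,@@,,
,,,,,,,
,,,,,,,
k=26  ,,,,^,,
,,,,@,@
,,@,@@@
,,@,,@,
,,,@@,,
,,,,,,,
,,,,,,,
k=27  ,,,,@>,
,,,,@,@
,,@,@@@
,,@,,@,
,,,@@,,
,,,,,,,
,,,,,,,

1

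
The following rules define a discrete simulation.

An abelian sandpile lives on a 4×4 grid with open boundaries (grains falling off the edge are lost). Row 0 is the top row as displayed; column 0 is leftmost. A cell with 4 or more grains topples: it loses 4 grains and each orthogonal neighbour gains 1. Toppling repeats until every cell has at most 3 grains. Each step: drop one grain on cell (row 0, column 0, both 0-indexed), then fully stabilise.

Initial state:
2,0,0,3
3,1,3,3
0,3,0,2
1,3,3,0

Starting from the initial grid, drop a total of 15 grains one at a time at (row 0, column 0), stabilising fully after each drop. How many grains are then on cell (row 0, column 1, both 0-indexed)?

k=0  2,0,0,3
3,1,3,3
0,3,0,2
1,3,3,0
k=1  3,0,0,3
3,1,3,3
0,3,0,2
1,3,3,0
k=2  1,1,0,3
0,2,3,3
1,3,0,2
1,3,3,0
k=3  2,1,0,3
0,2,3,3
1,3,0,2
1,3,3,0
k=4  3,1,0,3
0,2,3,3
1,3,0,2
1,3,3,0
k=5  0,2,0,3
1,2,3,3
1,3,0,2
1,3,3,0
k=6  1,2,0,3
1,2,3,3
1,3,0,2
1,3,3,0
k=7  2,2,0,3
1,2,3,3
1,3,0,2
1,3,3,0
k=8  3,2,0,3
1,2,3,3
1,3,0,2
1,3,3,0
k=9  0,3,0,3
2,2,3,3
1,3,0,2
1,3,3,0
k=10  1,3,0,3
2,2,3,3
1,3,0,2
1,3,3,0
k=11  2,3,0,3
2,2,3,3
1,3,0,2
1,3,3,0
k=12  3,3,0,3
2,2,3,3
1,3,0,2
1,3,3,0
k=13  1,0,1,3
3,3,3,3
1,3,0,2
1,3,3,0
k=14  2,0,1,3
3,3,3,3
1,3,0,2
1,3,3,0
k=15  3,0,1,3
3,3,3,3
1,3,0,2
1,3,3,0

0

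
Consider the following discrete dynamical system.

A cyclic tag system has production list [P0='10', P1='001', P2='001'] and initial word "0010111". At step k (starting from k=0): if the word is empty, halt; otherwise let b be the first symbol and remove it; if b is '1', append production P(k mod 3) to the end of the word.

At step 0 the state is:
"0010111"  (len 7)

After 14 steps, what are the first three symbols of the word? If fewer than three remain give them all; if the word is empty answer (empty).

k=0  "0010111"  (len 7)
k=1  "010111"  (len 6)
k=2  "10111"  (len 5)
k=3  "0111001"  (len 7)
k=4  "111001"  (len 6)
k=5  "11001001"  (len 8)
k=6  "1001001001"  (len 10)
k=7  "00100100110"  (len 11)
k=8  "0100100110"  (len 10)
k=9  "100100110"  (len 9)
k=10  "0010011010"  (len 10)
k=11  "010011010"  (len 9)
k=12  "10011010"  (len 8)
k=13  "001101010"  (len 9)
k=14  "01101010"  (len 8)

011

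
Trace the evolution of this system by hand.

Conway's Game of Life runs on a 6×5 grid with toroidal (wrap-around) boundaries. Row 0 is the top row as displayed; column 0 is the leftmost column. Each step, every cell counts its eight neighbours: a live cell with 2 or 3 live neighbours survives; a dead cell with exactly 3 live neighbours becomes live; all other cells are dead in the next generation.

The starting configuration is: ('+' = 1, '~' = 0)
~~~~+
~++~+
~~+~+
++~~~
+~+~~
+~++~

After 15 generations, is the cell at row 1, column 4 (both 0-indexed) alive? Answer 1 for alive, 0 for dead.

0

0) ~~~~+
~++~+
~~+~+
++~~~
+~+~~
+~++~
1) ~~~~+
~++~+
~~+~+
+~+++
+~++~
+~++~
2) ~~~~+
~++~+
~~~~~
+~~~~
+~~~~
+~+~~
3) ~~+~+
+~~+~
++~~~
~~~~~
+~~~+
++~~+
4) ~~+~~
+~++~
++~~+
~+~~+
~+~~+
~+~~~
5) ~~++~
+~++~
~~~~~
~++++
~++~~
+++~~
6) +~~~~
~++++
+~~~~
++~+~
~~~~+
+~~~~
7) +~++~
~++++
~~~~~
++~~~
~+~~+
+~~~+
8) ~~~~~
++~~+
~~~++
++~~~
~+~~+
~~+~~
9) ++~~~
+~~++
~~++~
~+++~
~++~~
~~~~~
10) ++~~~
+~~+~
+~~~~
~~~~~
~+~+~
+~+~~
11) +~+~~
+~~~~
~~~~+
~~~~~
~++~~
+~+~+
12) +~~+~
++~~+
~~~~~
~~~~~
++++~
+~+~+
13) ~~++~
++~~+
+~~~~
~++~~
+~++~
~~~~~
14) +++++
+++++
~~+~+
+~+++
~~++~
~+~~+
15) ~~~~~
~~~~~
~~~~~
+~~~~
~~~~~
~~~~~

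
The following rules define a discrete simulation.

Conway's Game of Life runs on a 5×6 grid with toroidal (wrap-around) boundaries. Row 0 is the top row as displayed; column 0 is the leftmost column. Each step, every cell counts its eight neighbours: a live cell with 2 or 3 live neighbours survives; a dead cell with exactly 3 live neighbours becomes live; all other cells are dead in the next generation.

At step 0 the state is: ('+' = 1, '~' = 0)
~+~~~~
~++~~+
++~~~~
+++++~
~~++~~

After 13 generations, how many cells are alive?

0) ~+~~~~
~++~~+
++~~~~
+++++~
~~++~~
1) ++~+~~
~~+~~~
~~~~+~
+~~~++
+~~~+~
2) ++++~+
~+++~~
~~~++~
+~~++~
~~~++~
3) +~~~~+
~~~~~+
~+~~~+
~~+~~~
~~~~~~
4) +~~~~+
~~~~++
+~~~~~
~~~~~~
~~~~~~
5) +~~~++
~~~~+~
~~~~~+
~~~~~~
~~~~~~
6) ~~~~++
+~~~+~
~~~~~~
~~~~~~
~~~~~+
7) +~~~+~
~~~~+~
~~~~~~
~~~~~~
~~~~++
8) ~~~++~
~~~~~+
~~~~~~
~~~~~~
~~~~++
9) ~~~+~~
~~~~+~
~~~~~~
~~~~~~
~~~+++
10) ~~~+~+
~~~~~~
~~~~~~
~~~~+~
~~~++~
11) ~~~+~~
~~~~~~
~~~~~~
~~~++~
~~~+~+
12) ~~~~+~
~~~~~~
~~~~~~
~~~++~
~~++~~
13) ~~~+~~
~~~~~~
~~~~~~
~~+++~
~~+~~~

5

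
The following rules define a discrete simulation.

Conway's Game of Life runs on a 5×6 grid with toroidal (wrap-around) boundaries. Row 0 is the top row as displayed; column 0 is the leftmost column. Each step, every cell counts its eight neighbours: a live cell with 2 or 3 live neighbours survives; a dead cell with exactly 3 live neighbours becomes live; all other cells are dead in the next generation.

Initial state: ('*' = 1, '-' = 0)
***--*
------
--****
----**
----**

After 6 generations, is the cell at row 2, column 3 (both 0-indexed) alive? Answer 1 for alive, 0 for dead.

1

step 0: ***--*
------
--****
----**
----**
step 1: **--**
------
---*-*
*-----
-*-*--
step 2: ***-**
------
------
*-*-*-
-**-*-
step 3: *-*-**
**---*
------
--*--*
----*-
step 4: ---**-
-*--*-
-*---*
------
**--*-
step 5: *****-
*-****
*-----
-*---*
---***
step 6: ------
------
--**--
-----*
------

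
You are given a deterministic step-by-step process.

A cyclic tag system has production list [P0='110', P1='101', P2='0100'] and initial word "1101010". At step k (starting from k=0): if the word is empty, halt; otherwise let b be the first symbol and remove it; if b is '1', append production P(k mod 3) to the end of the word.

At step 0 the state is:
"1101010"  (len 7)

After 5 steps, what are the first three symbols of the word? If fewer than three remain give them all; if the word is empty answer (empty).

101

step 0: "1101010"  (len 7)
step 1: "101010110"  (len 9)
step 2: "01010110101"  (len 11)
step 3: "1010110101"  (len 10)
step 4: "010110101110"  (len 12)
step 5: "10110101110"  (len 11)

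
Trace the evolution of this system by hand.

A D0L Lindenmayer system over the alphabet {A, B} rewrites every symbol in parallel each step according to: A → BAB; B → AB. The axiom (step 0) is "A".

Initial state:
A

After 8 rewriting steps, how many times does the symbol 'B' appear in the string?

816

0) A
1) BAB
2) ABBABAB
3) BABABABBABABBABAB
4) ABBABABBABABBABABABBABABBABABABBABABBABAB
5) BABABABBABABBABABABBABABBABABABBABABBABABBABABABBABABBABABABBABABBABABBABABABBABABBABABABBABABBABAB
6) ABBABABBABABBABABABBABABBABABABBABABBABABBABABABBABABBABAB…BABABABBABABBABABABBABABBABABBABABABBABABBABABABBABABBABAB  (len 239)
7) BABABABBABABBABABABBABABBABABABBABABBABABBABABABBABABBABAB…BABABABBABABBABABABBABABBABABBABABABBABABBABABABBABABBABAB  (len 577)
8) ABBABABBABABBABABABBABABBABABABBABABBABABBABABABBABABBABAB…BABABABBABABBABABABBABABBABABBABABABBABABBABABABBABABBABAB  (len 1393)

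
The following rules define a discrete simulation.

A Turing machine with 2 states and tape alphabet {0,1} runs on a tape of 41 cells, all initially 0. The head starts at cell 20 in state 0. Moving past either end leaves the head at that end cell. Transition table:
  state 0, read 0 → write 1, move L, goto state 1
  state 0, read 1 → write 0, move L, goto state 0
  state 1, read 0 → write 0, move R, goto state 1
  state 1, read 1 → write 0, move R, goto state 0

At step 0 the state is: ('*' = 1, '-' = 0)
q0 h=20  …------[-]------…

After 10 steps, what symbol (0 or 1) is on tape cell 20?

gen 0: q0 h=20  …------[-]------…
gen 1: q1 h=19  …------[-]*-----…
gen 2: q1 h=20  …------[*]------…
gen 3: q0 h=21  …------[-]------…
gen 4: q1 h=20  …------[-]*-----…
gen 5: q1 h=21  …------[*]------…
gen 6: q0 h=22  …------[-]------…
gen 7: q1 h=21  …------[-]*-----…
gen 8: q1 h=22  …------[*]------…
gen 9: q0 h=23  …------[-]------…
gen 10: q1 h=22  …------[-]*-----…

0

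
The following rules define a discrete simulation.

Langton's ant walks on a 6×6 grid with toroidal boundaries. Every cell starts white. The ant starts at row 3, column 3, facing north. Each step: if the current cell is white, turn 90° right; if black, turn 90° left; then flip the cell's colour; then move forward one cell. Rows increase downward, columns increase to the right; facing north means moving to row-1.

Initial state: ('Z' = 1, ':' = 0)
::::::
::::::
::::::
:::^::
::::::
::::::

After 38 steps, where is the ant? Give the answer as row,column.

0,2

step 0: ::::::
::::::
::::::
:::^::
::::::
::::::
step 1: ::::::
::::::
::::::
:::Z>:
::::::
::::::
step 2: ::::::
::::::
::::::
:::ZZ:
::::v:
::::::
step 3: ::::::
::::::
::::::
:::ZZ:
:::<Z:
::::::
step 4: ::::::
::::::
::::::
:::^Z:
:::ZZ:
::::::
step 5: ::::::
::::::
::::::
::<:Z:
:::ZZ:
::::::
step 6: ::::::
::::::
::^:::
::Z:Z:
:::ZZ:
::::::
step 7: ::::::
::::::
::Z>::
::Z:Z:
:::ZZ:
::::::
step 8: ::::::
::::::
::ZZ::
::ZvZ:
:::ZZ:
::::::
step 9: ::::::
::::::
::ZZ::
::<ZZ:
:::ZZ:
::::::
step 10: ::::::
::::::
::ZZ::
:::ZZ:
::vZZ:
::::::
step 11: ::::::
::::::
::ZZ::
:::ZZ:
:<ZZZ:
::::::
step 12: ::::::
::::::
::ZZ::
:^:ZZ:
:ZZZZ:
::::::
step 13: ::::::
::::::
::ZZ::
:Z>ZZ:
:ZZZZ:
::::::
step 14: ::::::
::::::
::ZZ::
:ZZZZ:
:ZvZZ:
::::::
step 15: ::::::
::::::
::ZZ::
:ZZZZ:
:Z:>Z:
::::::
step 16: ::::::
::::::
::ZZ::
:ZZ^Z:
:Z::Z:
::::::
step 17: ::::::
::::::
::ZZ::
:Z<:Z:
:Z::Z:
::::::
step 18: ::::::
::::::
::ZZ::
:Z::Z:
:Zv:Z:
::::::
step 19: ::::::
::::::
::ZZ::
:Z::Z:
:<Z:Z:
::::::
step 20: ::::::
::::::
::ZZ::
:Z::Z:
::Z:Z:
:v::::
step 21: ::::::
::::::
::ZZ::
:Z::Z:
::Z:Z:
<Z::::
step 22: ::::::
::::::
::ZZ::
:Z::Z:
^:Z:Z:
ZZ::::
step 23: ::::::
::::::
::ZZ::
:Z::Z:
Z>Z:Z:
ZZ::::
step 24: ::::::
::::::
::ZZ::
:Z::Z:
ZZZ:Z:
Zv::::
step 25: ::::::
::::::
::ZZ::
:Z::Z:
ZZZ:Z:
Z:>:::
step 26: ::v:::
::::::
::ZZ::
:Z::Z:
ZZZ:Z:
Z:Z:::
step 27: :<Z:::
::::::
::ZZ::
:Z::Z:
ZZZ:Z:
Z:Z:::
step 28: :ZZ:::
::::::
::ZZ::
:Z::Z:
ZZZ:Z:
Z^Z:::
step 29: :ZZ:::
::::::
::ZZ::
:Z::Z:
ZZZ:Z:
ZZ>:::
step 30: :ZZ:::
::::::
::ZZ::
:Z::Z:
ZZ^:Z:
ZZ::::
step 31: :ZZ:::
::::::
::ZZ::
:Z::Z:
Z<::Z:
ZZ::::
step 32: :ZZ:::
::::::
::ZZ::
:Z::Z:
Z:::Z:
Zv::::
step 33: :ZZ:::
::::::
::ZZ::
:Z::Z:
Z:::Z:
Z:>:::
step 34: :Zv:::
::::::
::ZZ::
:Z::Z:
Z:::Z:
Z:Z:::
step 35: :Z:>::
::::::
::ZZ::
:Z::Z:
Z:::Z:
Z:Z:::
step 36: :Z:Z::
:::v::
::ZZ::
:Z::Z:
Z:::Z:
Z:Z:::
step 37: :Z:Z::
::<Z::
::ZZ::
:Z::Z:
Z:::Z:
Z:Z:::
step 38: :Z^Z::
::ZZ::
::ZZ::
:Z::Z:
Z:::Z:
Z:Z:::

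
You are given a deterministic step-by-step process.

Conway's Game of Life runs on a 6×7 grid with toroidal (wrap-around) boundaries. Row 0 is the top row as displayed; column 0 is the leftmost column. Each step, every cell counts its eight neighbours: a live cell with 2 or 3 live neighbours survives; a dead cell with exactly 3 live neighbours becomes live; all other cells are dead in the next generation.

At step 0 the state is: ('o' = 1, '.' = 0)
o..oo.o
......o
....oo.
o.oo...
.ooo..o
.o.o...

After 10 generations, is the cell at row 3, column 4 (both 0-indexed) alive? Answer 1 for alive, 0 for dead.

1

0) o..oo.o
......o
....oo.
o.oo...
.ooo..o
.o.o...
1) o.ooooo
o..o..o
...oooo
o....oo
....o..
.o...oo
2) ..oo...
.o.....
...o...
o..o...
....o..
.oo....
3) ...o...
...o...
..o....
...oo..
.ooo...
.oo....
4) ...o...
..oo...
..o.o..
.o..o..
.o..o..
.o.....
5) ...o...
..o.o..
.oo.o..
.oo.oo.
ooo....
..o....
6) ..oo...
.oo.o..
....o..
....oo.
o......
..oo...
7) ....o..
.oo.o..
....o..
....oo.
...oo..
.ooo...
8) ....o..
....oo.
....o..
.....o.
.....o.
..o....
9) ...ooo.
...ooo.
....o..
....oo.
.......
.......
10) ...o.o.
.......
.......
....oo.
.......
....o..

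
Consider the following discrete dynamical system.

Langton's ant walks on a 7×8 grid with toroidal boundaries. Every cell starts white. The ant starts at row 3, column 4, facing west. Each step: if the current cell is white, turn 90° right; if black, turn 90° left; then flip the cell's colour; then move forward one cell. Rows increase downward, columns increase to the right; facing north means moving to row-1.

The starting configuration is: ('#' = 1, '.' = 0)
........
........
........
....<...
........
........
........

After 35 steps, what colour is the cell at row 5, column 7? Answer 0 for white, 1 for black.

step 0: ........
........
........
....<...
........
........
........
step 1: ........
........
....^...
....#...
........
........
........
step 2: ........
........
....#>..
....#...
........
........
........
step 3: ........
........
....##..
....#v..
........
........
........
step 4: ........
........
....##..
....<#..
........
........
........
step 5: ........
........
....##..
.....#..
....v...
........
........
step 6: ........
........
....##..
.....#..
...<#...
........
........
step 7: ........
........
....##..
...^.#..
...##...
........
........
step 8: ........
........
....##..
...#>#..
...##...
........
........
step 9: ........
........
....##..
...###..
...#v...
........
........
step 10: ........
........
....##..
...###..
...#.>..
........
........
step 11: ........
........
....##..
...###..
...#.#..
.....v..
........
step 12: ........
........
....##..
...###..
...#.#..
....<#..
........
step 13: ........
........
....##..
...###..
...#^#..
....##..
........
step 14: ........
........
....##..
...###..
...##>..
....##..
........
step 15: ........
........
....##..
...##^..
...##...
....##..
........
step 16: ........
........
....##..
...#<...
...##...
....##..
........
step 17: ........
........
....##..
...#....
...#v...
....##..
........
step 18: ........
........
....##..
...#....
...#.>..
....##..
........
step 19: ........
........
....##..
...#....
...#.#..
....#v..
........
step 20: ........
........
....##..
...#....
...#.#..
....#.>.
........
step 21: ........
........
....##..
...#....
...#.#..
....#.#.
......v.
step 22: ........
........
....##..
...#....
...#.#..
....#.#.
.....<#.
step 23: ........
........
....##..
...#....
...#.#..
....#^#.
.....##.
step 24: ........
........
....##..
...#....
...#.#..
....##>.
.....##.
step 25: ........
........
....##..
...#....
...#.#^.
....##..
.....##.
step 26: ........
........
....##..
...#....
...#.##>
....##..
.....##.
step 27: ........
........
....##..
...#....
...#.###
....##.v
.....##.
step 28: ........
........
....##..
...#....
...#.###
....##<#
.....##.
step 29: ........
........
....##..
...#....
...#.#^#
....####
.....##.
step 30: ........
........
....##..
...#....
...#.<.#
....####
.....##.
step 31: ........
........
....##..
...#....
...#...#
....#v##
.....##.
step 32: ........
........
....##..
...#....
...#...#
....#.>#
.....##.
step 33: ........
........
....##..
...#....
...#..^#
....#..#
.....##.
step 34: ........
........
....##..
...#....
...#..#>
....#..#
.....##.
step 35: ........
........
....##..
...#...^
...#..#.
....#..#
.....##.

1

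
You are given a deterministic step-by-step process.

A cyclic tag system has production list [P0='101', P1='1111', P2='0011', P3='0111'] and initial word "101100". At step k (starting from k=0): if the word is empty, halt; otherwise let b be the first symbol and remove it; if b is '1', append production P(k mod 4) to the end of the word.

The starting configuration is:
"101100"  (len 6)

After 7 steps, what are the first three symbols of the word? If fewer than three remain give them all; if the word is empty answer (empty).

t=0: "101100"  (len 6)
t=1: "01100101"  (len 8)
t=2: "1100101"  (len 7)
t=3: "1001010011"  (len 10)
t=4: "0010100110111"  (len 13)
t=5: "010100110111"  (len 12)
t=6: "10100110111"  (len 11)
t=7: "01001101110011"  (len 14)

010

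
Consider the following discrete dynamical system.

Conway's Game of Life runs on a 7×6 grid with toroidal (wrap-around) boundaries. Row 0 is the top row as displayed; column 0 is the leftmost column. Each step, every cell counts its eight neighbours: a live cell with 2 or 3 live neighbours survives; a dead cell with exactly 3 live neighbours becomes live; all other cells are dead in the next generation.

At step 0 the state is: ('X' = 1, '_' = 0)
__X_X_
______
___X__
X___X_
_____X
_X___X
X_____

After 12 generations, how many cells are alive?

13

t=0: __X_X_
______
___X__
X___X_
_____X
_X___X
X_____
t=1: ______
___X__
______
____XX
____XX
_____X
XX___X
t=2: X_____
______
____X_
____XX
X_____
______
X____X
t=3: X____X
______
____XX
____XX
_____X
X____X
X____X
t=4: X____X
X___X_
____XX
X_____
______
____X_
_X__X_
t=5: XX__X_
X___X_
X___X_
_____X
______
______
X___X_
t=6: XX_XX_
X__XX_
X___X_
_____X
______
______
XX____
t=7: ___XX_
X_X___
X__XX_
_____X
______
______
XXX__X
t=8: ___XX_
_XX___
XX_XX_
____XX
______
XX____
XXXXXX
t=9: ______
XX___X
XX_XX_
X__XXX
X____X
___XX_
______
t=10: X_____
_XX_XX
___X__
__XX__
X_____
____XX
______
t=11: XX___X
XXXXXX
_X____
__XX__
___XXX
_____X
_____X
t=12: ___X__
___XX_
_____X
__XX__
__XX_X
X____X
____XX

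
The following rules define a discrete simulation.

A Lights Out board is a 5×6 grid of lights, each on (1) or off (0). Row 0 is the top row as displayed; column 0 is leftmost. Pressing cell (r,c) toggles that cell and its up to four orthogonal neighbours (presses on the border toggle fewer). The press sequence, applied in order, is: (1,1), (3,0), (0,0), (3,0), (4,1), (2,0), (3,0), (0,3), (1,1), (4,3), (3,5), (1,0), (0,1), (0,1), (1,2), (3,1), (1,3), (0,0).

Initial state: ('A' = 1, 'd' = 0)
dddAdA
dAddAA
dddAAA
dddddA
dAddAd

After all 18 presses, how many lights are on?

gen 0: dddAdA
dAddAA
dddAAA
dddddA
dAddAd
gen 1: dAdAdA
AdAdAA
dAdAAA
dddddA
dAddAd
gen 2: dAdAdA
AdAdAA
AAdAAA
AAdddA
AAddAd
gen 3: AddAdA
ddAdAA
AAdAAA
AAdddA
AAddAd
gen 4: AddAdA
ddAdAA
dAdAAA
dddddA
dAddAd
gen 5: AddAdA
ddAdAA
dAdAAA
dAdddA
AdAdAd
gen 6: AddAdA
AdAdAA
AddAAA
AAdddA
AdAdAd
gen 7: AddAdA
AdAdAA
dddAAA
dddddA
ddAdAd
gen 8: AdAdAA
AdAAAA
dddAAA
dddddA
ddAdAd
gen 9: AAAdAA
dAdAAA
dAdAAA
dddddA
ddAdAd
gen 10: AAAdAA
dAdAAA
dAdAAA
dddAdA
dddAdd
gen 11: AAAdAA
dAdAAA
dAdAAd
dddAAd
dddAdA
gen 12: dAAdAA
AddAAA
AAdAAd
dddAAd
dddAdA
gen 13: AdddAA
AAdAAA
AAdAAd
dddAAd
dddAdA
gen 14: dAAdAA
AddAAA
AAdAAd
dddAAd
dddAdA
gen 15: dAddAA
AAAdAA
AAAAAd
dddAAd
dddAdA
gen 16: dAddAA
AAAdAA
AdAAAd
AAAAAd
dAdAdA
gen 17: dAdAAA
AAdAdA
AdAdAd
AAAAAd
dAdAdA
gen 18: AddAAA
dAdAdA
AdAdAd
AAAAAd
dAdAdA

18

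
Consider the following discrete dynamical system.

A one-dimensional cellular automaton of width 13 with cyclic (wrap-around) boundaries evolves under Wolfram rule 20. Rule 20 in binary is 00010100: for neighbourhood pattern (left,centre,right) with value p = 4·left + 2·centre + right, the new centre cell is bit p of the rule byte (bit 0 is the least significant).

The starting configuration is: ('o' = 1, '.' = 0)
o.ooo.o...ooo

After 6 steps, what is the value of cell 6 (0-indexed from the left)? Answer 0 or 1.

0

k=0  o.ooo.o...ooo
k=1  ......oo.....
k=2  ........o....
k=3  ........oo...
k=4  ..........o..
k=5  ..........oo.
k=6  ............o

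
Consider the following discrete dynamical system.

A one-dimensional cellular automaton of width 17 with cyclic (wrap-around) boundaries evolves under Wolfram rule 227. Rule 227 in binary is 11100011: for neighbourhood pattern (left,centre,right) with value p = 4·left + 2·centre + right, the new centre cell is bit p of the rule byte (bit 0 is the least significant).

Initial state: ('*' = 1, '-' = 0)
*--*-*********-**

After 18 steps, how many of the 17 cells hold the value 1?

13

k=0  *--*-*********-**
k=1  *-*-*-*********-*
k=2  **-*-*-*********-
k=3  -**-*-*-*********
k=4  *-**-*-*-********
k=5  **-**-*-*-*******
k=6  ***-**-*-*-******
k=7  ****-**-*-*-*****
k=8  *****-**-*-*-****
k=9  ******-**-*-*-***
k=10  *******-**-*-*-**
k=11  ********-**-*-*-*
k=12  *********-**-*-*-
k=13  -*********-**-*-*
k=14  *-*********-**-*-
k=15  -*-*********-**-*
k=16  *-*-*********-**-
k=17  -*-*-*********-**
k=18  *-*-*-*********-*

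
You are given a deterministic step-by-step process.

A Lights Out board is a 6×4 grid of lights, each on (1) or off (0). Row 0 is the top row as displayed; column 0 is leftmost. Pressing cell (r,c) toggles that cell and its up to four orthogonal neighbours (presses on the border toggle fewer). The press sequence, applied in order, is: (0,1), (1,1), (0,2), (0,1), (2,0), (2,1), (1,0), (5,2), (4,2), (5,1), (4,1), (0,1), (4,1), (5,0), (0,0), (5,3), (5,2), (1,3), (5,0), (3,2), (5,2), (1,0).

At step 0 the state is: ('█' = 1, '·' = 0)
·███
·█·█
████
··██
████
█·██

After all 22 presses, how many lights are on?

0) ·███
·█·█
████
··██
████
█·██
1) █··█
···█
████
··██
████
█·██
2) ██·█
████
█·██
··██
████
█·██
3) █·█·
██·█
█·██
··██
████
█·██
4) ·█··
█··█
█·██
··██
████
█·██
5) ·█··
···█
·███
█·██
████
█·██
6) ·█··
·█·█
█··█
████
████
█·██
7) ██··
█··█
···█
████
████
█·██
8) ██··
█··█
···█
████
██·█
██··
9) ██··
█··█
···█
██·█
█·█·
███·
10) ██··
█··█
···█
██·█
███·
····
11) ██··
█··█
···█
█··█
····
·█··
12) ··█·
██·█
···█
█··█
····
·█··
13) ··█·
██·█
···█
██·█
███·
····
14) ··█·
██·█
···█
██·█
·██·
██··
15) ███·
·█·█
···█
██·█
·██·
██··
16) ███·
·█·█
···█
██·█
·███
████
17) ███·
·█·█
···█
██·█
·█·█
█···
18) ████
·██·
····
██·█
·█·█
█···
19) ████
·██·
····
██·█
██·█
·█··
20) ████
·██·
··█·
█·█·
████
·█··
21) ████
·██·
··█·
█·█·
██·█
··██
22) ·███
█·█·
█·█·
█·█·
██·█
··██

14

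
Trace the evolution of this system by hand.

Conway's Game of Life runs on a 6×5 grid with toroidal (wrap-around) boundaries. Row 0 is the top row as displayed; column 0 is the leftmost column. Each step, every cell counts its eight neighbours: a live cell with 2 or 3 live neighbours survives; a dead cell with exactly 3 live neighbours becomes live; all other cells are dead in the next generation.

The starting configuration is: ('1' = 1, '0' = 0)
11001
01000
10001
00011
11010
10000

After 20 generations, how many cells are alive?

10

[0] 11001
01000
10001
00011
11010
10000
[1] 01001
01000
10011
01110
11110
00100
[2] 11100
01110
10011
00000
10001
00001
[3] 10001
00000
11011
00010
10001
00011
[4] 10011
01010
10111
01110
10000
00010
[5] 10010
01000
10000
00000
01011
10010
[6] 11100
11001
00000
10001
10111
11010
[7] 00010
00101
01000
11000
00100
00000
[8] 00010
00110
01100
11100
01000
00000
[9] 00110
01010
10000
10000
11100
00000
[10] 00110
01011
11001
10001
11000
00010
[11] 00000
01000
01100
00000
11000
01011
[12] 10100
01100
01100
10100
11101
01101
[13] 10000
10010
10010
00001
00001
00001
[14] 10000
11000
10010
10011
10011
10001
[15] 00000
11000
00110
01100
01000
01010
[16] 11100
01100
10010
01010
11000
00100
[17] 10010
00011
10011
01000
11000
00100
[18] 00110
00100
10110
01100
11100
10101
[19] 00101
00001
00010
00001
00001
10001
[20] 00001
00001
00011
00011
00011
10001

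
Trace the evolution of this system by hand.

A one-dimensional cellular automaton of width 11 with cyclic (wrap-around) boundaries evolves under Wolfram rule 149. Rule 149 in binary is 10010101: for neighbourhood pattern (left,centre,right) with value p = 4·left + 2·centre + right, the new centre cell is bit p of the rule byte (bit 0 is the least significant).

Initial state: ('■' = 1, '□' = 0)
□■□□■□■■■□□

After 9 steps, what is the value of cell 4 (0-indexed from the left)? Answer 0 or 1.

0

t=0: □■□□■□■■■□□
t=1: □■■□■□□■□■■
t=2: □□□□■■□■□□□
t=3: ■■■□□□□■■■■
t=4: ■■□■■■□□■■■
t=5: ■□□□■□■□□■■
t=6: □■■□■□■■□□■
t=7: □□□□■□□□■□■
t=8: ■■■□■■■□■□■
t=9: ■■□□□■□□■□□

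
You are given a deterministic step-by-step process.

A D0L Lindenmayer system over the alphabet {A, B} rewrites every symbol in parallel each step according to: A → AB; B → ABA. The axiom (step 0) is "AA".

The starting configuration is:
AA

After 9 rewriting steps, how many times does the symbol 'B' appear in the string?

1970

0) AA
1) ABAB
2) ABABAABABA
3) ABABAABABAABABABAABABAAB
4) ABABAABABAABABABAABABAABABABAABABAABABAABABABAABABAABABABA
5) ABABAABABAABABABAABABAABABABAABABAABABAABABABAABABAABABABA…ABABAABABAABABABAABABAABABAABABABAABABAABABABAABABAABABAAB  (len 140)
6) ABABAABABAABABABAABABAABABABAABABAABABAABABABAABABAABABABA…ABABAABABAABABABAABABAABABAABABABAABABAABABABAABABAABABABA  (len 338)
7) ABABAABABAABABABAABABAABABABAABABAABABAABABABAABABAABABABA…ABABAABABAABABABAABABAABABAABABABAABABAABABABAABABAABABAAB  (len 816)
8) ABABAABABAABABABAABABAABABABAABABAABABAABABABAABABAABABABA…ABABAABABAABABABAABABAABABAABABABAABABAABABABAABABAABABABA  (len 1970)
9) ABABAABABAABABABAABABAABABABAABABAABABAABABABAABABAABABABA…ABABAABABAABABABAABABAABABAABABABAABABAABABABAABABAABABAAB  (len 4756)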